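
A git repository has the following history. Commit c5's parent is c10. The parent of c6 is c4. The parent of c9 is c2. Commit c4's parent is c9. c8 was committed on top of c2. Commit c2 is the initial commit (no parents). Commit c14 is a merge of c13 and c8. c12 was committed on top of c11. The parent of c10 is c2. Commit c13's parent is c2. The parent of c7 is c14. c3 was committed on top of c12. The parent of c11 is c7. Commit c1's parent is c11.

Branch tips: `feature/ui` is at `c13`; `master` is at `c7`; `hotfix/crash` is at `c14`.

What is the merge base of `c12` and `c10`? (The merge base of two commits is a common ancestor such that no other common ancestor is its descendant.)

c2

Ancestors of c12: {c11, c12, c13, c14, c2, c7, c8}.
Ancestors of c10: {c10, c2}.
Common ancestors: {c2}.
The only common ancestor is c2, so it is the merge base.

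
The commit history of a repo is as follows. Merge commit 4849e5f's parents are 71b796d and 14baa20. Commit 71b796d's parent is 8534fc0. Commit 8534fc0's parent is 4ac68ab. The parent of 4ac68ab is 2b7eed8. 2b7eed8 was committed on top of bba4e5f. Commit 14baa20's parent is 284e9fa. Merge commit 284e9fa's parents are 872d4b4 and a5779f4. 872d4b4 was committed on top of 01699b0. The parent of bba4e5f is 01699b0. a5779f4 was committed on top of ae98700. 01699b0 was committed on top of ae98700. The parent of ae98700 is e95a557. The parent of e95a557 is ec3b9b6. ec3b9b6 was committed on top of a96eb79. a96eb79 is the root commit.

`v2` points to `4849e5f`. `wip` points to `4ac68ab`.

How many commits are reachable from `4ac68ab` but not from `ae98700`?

4

Reachable from 4ac68ab: {01699b0, 2b7eed8, 4ac68ab, a96eb79, ae98700, bba4e5f, e95a557, ec3b9b6}.
Reachable from ae98700: {a96eb79, ae98700, e95a557, ec3b9b6}.
In 4ac68ab's history but not ae98700's: {01699b0, 2b7eed8, 4ac68ab, bba4e5f} — 4 commits.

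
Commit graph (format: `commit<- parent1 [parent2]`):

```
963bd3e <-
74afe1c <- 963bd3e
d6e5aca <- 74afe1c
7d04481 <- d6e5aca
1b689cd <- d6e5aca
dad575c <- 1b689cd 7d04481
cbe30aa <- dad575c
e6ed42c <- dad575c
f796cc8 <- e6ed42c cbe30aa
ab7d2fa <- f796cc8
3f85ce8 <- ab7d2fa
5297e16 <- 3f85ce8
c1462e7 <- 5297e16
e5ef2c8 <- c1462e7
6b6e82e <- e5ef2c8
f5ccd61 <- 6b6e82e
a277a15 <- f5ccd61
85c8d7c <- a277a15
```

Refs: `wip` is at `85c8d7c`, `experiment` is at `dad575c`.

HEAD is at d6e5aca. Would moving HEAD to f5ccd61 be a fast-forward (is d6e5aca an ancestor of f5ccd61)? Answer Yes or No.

A fast-forward from d6e5aca to f5ccd61 is possible iff d6e5aca is an ancestor of f5ccd61.
Ancestors of f5ccd61: {1b689cd, 3f85ce8, 5297e16, 6b6e82e, 74afe1c, 7d04481, 963bd3e, ab7d2fa, c1462e7, cbe30aa, d6e5aca, dad575c, e5ef2c8, e6ed42c, f5ccd61, f796cc8}.
d6e5aca is among them, so fast-forward is possible.

Yes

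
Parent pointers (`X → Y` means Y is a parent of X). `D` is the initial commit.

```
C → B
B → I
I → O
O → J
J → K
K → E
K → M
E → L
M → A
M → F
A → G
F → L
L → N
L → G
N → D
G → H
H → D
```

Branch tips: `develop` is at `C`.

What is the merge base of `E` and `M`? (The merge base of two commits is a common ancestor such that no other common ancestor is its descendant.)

Ancestors of E: {D, E, G, H, L, N}.
Ancestors of M: {A, D, F, G, H, L, M, N}.
Common ancestors: {D, G, H, L, N}.
Among these, L is not an ancestor of any other common ancestor — it is the merge base.

L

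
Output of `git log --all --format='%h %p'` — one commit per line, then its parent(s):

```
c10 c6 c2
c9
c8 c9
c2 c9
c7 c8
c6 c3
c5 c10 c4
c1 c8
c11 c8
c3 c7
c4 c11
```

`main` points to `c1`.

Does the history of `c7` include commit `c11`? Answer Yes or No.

Ancestors of c7: {c7, c8, c9}.
c11 is not in that set, so it is not an ancestor of c7.

No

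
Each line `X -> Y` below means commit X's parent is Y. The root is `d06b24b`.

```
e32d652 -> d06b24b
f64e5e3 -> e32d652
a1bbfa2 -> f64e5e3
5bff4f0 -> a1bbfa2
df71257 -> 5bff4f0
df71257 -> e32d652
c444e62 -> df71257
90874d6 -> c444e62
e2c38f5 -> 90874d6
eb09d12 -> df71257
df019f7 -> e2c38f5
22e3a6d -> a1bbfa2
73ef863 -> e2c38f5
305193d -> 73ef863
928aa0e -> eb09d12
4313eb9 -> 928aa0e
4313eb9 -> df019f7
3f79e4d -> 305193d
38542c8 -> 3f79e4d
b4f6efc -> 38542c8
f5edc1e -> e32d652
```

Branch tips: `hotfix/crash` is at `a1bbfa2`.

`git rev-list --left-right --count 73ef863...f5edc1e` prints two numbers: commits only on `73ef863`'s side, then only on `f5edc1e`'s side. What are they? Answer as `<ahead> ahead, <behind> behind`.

8 ahead, 1 behind

Reachable from 73ef863: {5bff4f0, 73ef863, 90874d6, a1bbfa2, c444e62, d06b24b, df71257, e2c38f5, e32d652, f64e5e3}.
Reachable from f5edc1e: {d06b24b, e32d652, f5edc1e}.
Only in 73ef863's history (ahead): {5bff4f0, 73ef863, 90874d6, a1bbfa2, c444e62, df71257, e2c38f5, f64e5e3} — 8.
Only in f5edc1e's history (behind): {f5edc1e} — 1.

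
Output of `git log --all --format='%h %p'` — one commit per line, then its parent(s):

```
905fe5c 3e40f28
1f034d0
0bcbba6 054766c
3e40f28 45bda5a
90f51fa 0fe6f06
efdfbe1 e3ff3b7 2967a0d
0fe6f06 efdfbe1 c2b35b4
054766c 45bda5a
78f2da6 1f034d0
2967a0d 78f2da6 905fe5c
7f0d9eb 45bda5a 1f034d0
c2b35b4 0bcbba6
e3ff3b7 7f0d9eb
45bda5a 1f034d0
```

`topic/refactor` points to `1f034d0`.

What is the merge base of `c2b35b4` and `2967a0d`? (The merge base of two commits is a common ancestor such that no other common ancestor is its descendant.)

45bda5a

Ancestors of c2b35b4: {054766c, 0bcbba6, 1f034d0, 45bda5a, c2b35b4}.
Ancestors of 2967a0d: {1f034d0, 2967a0d, 3e40f28, 45bda5a, 78f2da6, 905fe5c}.
Common ancestors: {1f034d0, 45bda5a}.
Among these, 45bda5a is not an ancestor of any other common ancestor — it is the merge base.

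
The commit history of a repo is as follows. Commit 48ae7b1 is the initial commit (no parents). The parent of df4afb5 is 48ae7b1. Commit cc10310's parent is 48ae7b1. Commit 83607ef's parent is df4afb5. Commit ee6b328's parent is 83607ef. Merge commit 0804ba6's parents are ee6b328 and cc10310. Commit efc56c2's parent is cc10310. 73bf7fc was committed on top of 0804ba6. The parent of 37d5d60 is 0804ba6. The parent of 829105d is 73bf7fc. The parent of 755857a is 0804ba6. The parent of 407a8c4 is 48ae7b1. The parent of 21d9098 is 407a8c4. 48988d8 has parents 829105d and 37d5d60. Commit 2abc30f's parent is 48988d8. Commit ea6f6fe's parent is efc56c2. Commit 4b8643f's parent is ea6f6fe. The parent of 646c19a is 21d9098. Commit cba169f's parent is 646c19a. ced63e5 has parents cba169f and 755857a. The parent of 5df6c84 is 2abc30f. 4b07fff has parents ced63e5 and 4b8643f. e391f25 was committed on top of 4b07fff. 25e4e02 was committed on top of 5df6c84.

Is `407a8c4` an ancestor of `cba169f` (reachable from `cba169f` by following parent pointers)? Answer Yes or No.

Ancestors of cba169f (commits reachable by following parents): {21d9098, 407a8c4, 48ae7b1, 646c19a, cba169f}.
407a8c4 is in that set, so it is an ancestor of cba169f.

Yes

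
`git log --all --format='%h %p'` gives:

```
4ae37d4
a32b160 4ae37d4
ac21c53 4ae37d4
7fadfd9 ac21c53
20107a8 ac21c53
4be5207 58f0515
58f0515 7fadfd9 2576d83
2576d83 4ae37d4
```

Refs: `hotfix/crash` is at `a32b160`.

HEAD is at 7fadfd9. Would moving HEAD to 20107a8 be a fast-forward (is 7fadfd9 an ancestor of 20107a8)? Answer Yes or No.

A fast-forward from 7fadfd9 to 20107a8 is possible iff 7fadfd9 is an ancestor of 20107a8.
Ancestors of 20107a8: {20107a8, 4ae37d4, ac21c53}.
7fadfd9 is not among them, so fast-forward is not possible.

No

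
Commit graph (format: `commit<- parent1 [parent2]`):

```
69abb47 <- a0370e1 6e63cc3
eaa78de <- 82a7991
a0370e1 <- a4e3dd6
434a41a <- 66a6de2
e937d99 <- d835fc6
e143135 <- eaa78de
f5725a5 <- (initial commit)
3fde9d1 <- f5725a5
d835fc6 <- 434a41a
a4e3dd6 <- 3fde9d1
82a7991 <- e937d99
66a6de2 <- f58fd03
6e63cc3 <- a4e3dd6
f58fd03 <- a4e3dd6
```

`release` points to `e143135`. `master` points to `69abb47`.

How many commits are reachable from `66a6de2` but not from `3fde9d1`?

Reachable from 66a6de2: {3fde9d1, 66a6de2, a4e3dd6, f5725a5, f58fd03}.
Reachable from 3fde9d1: {3fde9d1, f5725a5}.
In 66a6de2's history but not 3fde9d1's: {66a6de2, a4e3dd6, f58fd03} — 3 commits.

3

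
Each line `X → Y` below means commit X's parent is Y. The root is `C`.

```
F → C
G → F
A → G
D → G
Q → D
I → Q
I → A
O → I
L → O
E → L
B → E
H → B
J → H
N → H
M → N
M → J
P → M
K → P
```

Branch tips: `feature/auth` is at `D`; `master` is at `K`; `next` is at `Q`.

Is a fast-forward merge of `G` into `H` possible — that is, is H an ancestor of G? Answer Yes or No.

A fast-forward from H to G is possible iff H is an ancestor of G.
Ancestors of G: {C, F, G}.
H is not among them, so fast-forward is not possible.

No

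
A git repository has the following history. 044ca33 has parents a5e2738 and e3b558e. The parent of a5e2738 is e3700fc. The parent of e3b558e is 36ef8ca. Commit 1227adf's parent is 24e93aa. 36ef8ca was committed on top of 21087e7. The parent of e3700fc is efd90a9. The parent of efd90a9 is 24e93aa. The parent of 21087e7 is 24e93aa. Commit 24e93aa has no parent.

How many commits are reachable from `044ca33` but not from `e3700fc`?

Reachable from 044ca33: {044ca33, 21087e7, 24e93aa, 36ef8ca, a5e2738, e3700fc, e3b558e, efd90a9}.
Reachable from e3700fc: {24e93aa, e3700fc, efd90a9}.
In 044ca33's history but not e3700fc's: {044ca33, 21087e7, 36ef8ca, a5e2738, e3b558e} — 5 commits.

5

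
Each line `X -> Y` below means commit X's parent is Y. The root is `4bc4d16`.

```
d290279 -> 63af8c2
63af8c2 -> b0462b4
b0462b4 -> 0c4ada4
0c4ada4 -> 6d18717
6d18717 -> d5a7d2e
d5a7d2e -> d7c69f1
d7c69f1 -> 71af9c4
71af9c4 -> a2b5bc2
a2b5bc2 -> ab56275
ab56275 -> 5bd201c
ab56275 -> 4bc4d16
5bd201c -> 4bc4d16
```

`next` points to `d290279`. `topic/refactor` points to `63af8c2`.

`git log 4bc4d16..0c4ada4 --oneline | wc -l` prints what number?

8

Reachable from 0c4ada4: {0c4ada4, 4bc4d16, 5bd201c, 6d18717, 71af9c4, a2b5bc2, ab56275, d5a7d2e, d7c69f1}.
Reachable from 4bc4d16: {4bc4d16}.
In 0c4ada4's history but not 4bc4d16's: {0c4ada4, 5bd201c, 6d18717, 71af9c4, a2b5bc2, ab56275, d5a7d2e, d7c69f1} — 8 commits.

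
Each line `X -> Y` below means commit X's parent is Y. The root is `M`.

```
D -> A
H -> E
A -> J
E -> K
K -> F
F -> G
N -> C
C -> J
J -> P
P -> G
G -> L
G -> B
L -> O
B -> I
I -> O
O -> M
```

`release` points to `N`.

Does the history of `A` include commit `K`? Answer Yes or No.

Ancestors of A: {A, B, G, I, J, L, M, O, P}.
K is not in that set, so it is not an ancestor of A.

No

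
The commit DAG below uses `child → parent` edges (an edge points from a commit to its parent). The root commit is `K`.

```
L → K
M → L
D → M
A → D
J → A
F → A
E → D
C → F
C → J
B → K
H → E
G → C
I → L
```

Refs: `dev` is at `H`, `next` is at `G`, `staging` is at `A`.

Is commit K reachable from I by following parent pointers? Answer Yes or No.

Yes

Ancestors of I (commits reachable by following parents): {I, K, L}.
K is in that set, so it is an ancestor of I.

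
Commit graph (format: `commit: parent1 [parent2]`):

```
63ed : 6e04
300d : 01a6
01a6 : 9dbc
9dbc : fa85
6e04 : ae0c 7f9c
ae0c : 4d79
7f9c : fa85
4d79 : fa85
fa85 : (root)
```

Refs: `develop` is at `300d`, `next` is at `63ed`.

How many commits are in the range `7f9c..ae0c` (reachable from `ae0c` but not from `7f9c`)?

Reachable from ae0c: {4d79, ae0c, fa85}.
Reachable from 7f9c: {7f9c, fa85}.
In ae0c's history but not 7f9c's: {4d79, ae0c} — 2 commits.

2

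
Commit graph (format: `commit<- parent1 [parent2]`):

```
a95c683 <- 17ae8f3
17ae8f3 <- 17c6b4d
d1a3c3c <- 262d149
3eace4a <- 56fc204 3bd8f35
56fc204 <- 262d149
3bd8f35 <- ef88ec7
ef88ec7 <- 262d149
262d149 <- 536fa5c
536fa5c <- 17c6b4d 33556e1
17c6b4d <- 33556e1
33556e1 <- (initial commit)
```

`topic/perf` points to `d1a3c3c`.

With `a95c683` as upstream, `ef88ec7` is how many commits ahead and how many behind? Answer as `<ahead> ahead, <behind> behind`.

Reachable from ef88ec7: {17c6b4d, 262d149, 33556e1, 536fa5c, ef88ec7}.
Reachable from a95c683: {17ae8f3, 17c6b4d, 33556e1, a95c683}.
Only in ef88ec7's history (ahead): {262d149, 536fa5c, ef88ec7} — 3.
Only in a95c683's history (behind): {17ae8f3, a95c683} — 2.

3 ahead, 2 behind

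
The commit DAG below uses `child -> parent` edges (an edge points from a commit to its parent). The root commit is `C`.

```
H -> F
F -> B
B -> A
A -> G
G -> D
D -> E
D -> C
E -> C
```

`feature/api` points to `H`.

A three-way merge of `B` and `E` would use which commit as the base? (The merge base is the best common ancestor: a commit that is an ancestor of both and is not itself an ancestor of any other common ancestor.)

E

Ancestors of B: {A, B, C, D, E, G}.
Ancestors of E: {C, E}.
Common ancestors: {C, E}.
Among these, E is not an ancestor of any other common ancestor — it is the merge base.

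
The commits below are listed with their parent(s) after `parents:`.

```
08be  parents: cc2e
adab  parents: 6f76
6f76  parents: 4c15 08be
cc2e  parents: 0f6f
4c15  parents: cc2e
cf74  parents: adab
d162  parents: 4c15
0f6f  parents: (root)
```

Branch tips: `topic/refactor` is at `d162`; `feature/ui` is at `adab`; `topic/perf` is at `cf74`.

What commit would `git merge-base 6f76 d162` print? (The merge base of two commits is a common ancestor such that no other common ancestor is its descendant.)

4c15

Ancestors of 6f76: {08be, 0f6f, 4c15, 6f76, cc2e}.
Ancestors of d162: {0f6f, 4c15, cc2e, d162}.
Common ancestors: {0f6f, 4c15, cc2e}.
Among these, 4c15 is not an ancestor of any other common ancestor — it is the merge base.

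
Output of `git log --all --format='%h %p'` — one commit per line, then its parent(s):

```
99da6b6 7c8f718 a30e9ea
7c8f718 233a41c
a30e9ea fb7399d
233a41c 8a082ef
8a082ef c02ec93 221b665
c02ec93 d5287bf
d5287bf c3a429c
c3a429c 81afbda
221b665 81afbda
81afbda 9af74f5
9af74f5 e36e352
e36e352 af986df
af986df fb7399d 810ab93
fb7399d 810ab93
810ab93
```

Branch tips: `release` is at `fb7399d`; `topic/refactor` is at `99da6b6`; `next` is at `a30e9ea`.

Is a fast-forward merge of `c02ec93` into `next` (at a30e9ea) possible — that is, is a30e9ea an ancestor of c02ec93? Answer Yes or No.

A fast-forward from a30e9ea to c02ec93 is possible iff a30e9ea is an ancestor of c02ec93.
Ancestors of c02ec93: {810ab93, 81afbda, 9af74f5, af986df, c02ec93, c3a429c, d5287bf, e36e352, fb7399d}.
a30e9ea is not among them, so fast-forward is not possible.

No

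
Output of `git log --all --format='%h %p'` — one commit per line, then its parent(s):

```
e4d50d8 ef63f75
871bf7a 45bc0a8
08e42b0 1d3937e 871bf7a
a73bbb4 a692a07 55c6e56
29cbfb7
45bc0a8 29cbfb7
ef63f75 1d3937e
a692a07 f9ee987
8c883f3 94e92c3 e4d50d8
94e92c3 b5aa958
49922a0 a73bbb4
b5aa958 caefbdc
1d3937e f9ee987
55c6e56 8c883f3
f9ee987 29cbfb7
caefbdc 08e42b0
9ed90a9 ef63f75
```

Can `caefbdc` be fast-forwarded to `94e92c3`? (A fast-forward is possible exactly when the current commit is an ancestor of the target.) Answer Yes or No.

Yes

A fast-forward from caefbdc to 94e92c3 is possible iff caefbdc is an ancestor of 94e92c3.
Ancestors of 94e92c3: {08e42b0, 1d3937e, 29cbfb7, 45bc0a8, 871bf7a, 94e92c3, b5aa958, caefbdc, f9ee987}.
caefbdc is among them, so fast-forward is possible.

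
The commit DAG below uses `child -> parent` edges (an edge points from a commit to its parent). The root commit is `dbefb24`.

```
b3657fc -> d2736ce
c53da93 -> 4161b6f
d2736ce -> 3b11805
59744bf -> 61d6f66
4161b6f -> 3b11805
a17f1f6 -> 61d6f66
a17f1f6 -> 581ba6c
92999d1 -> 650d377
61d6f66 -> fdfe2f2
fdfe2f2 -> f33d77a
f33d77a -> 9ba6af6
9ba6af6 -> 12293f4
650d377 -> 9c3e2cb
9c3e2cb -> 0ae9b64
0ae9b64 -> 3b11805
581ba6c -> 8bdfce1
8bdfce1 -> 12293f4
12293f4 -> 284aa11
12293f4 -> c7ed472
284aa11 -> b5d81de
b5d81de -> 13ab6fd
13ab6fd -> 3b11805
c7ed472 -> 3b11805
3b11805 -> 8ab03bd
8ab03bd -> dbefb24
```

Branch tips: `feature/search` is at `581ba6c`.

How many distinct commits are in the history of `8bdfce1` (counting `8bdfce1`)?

9

Walking parent pointers from 8bdfce1: reachable set = {12293f4, 13ab6fd, 284aa11, 3b11805, 8ab03bd, 8bdfce1, b5d81de, c7ed472, dbefb24}.
That is 9 commits.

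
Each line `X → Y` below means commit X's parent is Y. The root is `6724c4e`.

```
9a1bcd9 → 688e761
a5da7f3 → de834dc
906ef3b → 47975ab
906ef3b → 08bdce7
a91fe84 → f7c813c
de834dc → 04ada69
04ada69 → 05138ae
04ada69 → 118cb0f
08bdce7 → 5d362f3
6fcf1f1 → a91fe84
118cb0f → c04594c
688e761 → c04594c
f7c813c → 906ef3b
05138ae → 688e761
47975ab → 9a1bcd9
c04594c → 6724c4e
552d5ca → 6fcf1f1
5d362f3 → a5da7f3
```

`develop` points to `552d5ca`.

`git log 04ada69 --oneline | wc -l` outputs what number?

Walking parent pointers from 04ada69: reachable set = {04ada69, 05138ae, 118cb0f, 6724c4e, 688e761, c04594c}.
That is 6 commits.

6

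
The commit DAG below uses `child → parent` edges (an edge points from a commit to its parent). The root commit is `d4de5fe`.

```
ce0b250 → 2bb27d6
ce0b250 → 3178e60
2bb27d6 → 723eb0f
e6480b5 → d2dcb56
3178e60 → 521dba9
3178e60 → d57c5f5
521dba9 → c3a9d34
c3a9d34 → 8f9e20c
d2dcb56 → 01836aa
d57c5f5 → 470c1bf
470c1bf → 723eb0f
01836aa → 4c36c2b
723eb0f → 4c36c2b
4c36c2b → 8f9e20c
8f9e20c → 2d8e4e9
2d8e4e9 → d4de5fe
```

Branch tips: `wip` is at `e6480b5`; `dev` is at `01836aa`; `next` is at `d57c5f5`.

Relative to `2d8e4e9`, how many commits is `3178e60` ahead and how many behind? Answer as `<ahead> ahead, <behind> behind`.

Reachable from 3178e60: {2d8e4e9, 3178e60, 470c1bf, 4c36c2b, 521dba9, 723eb0f, 8f9e20c, c3a9d34, d4de5fe, d57c5f5}.
Reachable from 2d8e4e9: {2d8e4e9, d4de5fe}.
Only in 3178e60's history (ahead): {3178e60, 470c1bf, 4c36c2b, 521dba9, 723eb0f, 8f9e20c, c3a9d34, d57c5f5} — 8.
Only in 2d8e4e9's history (behind): {} — 0.

8 ahead, 0 behind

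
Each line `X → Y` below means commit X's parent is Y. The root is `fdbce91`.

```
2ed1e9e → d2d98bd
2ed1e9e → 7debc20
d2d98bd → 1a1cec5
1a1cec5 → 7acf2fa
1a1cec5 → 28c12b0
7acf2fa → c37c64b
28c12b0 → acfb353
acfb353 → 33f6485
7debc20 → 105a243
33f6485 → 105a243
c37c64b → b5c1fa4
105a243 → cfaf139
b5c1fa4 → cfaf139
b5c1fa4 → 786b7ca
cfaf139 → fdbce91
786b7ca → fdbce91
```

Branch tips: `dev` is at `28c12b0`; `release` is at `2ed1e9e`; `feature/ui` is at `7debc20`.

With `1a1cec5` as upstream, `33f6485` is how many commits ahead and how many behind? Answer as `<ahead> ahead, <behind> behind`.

Reachable from 33f6485: {105a243, 33f6485, cfaf139, fdbce91}.
Reachable from 1a1cec5: {105a243, 1a1cec5, 28c12b0, 33f6485, 786b7ca, 7acf2fa, acfb353, b5c1fa4, c37c64b, cfaf139, fdbce91}.
Only in 33f6485's history (ahead): {} — 0.
Only in 1a1cec5's history (behind): {1a1cec5, 28c12b0, 786b7ca, 7acf2fa, acfb353, b5c1fa4, c37c64b} — 7.

0 ahead, 7 behind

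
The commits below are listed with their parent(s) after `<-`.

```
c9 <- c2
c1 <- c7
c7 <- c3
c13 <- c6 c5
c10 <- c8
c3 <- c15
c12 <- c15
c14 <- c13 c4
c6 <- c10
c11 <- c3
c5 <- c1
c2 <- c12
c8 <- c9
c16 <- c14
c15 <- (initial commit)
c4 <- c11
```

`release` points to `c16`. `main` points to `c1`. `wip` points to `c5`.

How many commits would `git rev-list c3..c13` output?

10

Reachable from c13: {c1, c10, c12, c13, c15, c2, c3, c5, c6, c7, c8, c9}.
Reachable from c3: {c15, c3}.
In c13's history but not c3's: {c1, c10, c12, c13, c2, c5, c6, c7, c8, c9} — 10 commits.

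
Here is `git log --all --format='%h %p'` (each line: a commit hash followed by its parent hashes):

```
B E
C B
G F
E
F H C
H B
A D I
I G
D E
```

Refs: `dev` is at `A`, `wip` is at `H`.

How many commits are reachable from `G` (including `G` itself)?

6

Walking parent pointers from G: reachable set = {B, C, E, F, G, H}.
That is 6 commits.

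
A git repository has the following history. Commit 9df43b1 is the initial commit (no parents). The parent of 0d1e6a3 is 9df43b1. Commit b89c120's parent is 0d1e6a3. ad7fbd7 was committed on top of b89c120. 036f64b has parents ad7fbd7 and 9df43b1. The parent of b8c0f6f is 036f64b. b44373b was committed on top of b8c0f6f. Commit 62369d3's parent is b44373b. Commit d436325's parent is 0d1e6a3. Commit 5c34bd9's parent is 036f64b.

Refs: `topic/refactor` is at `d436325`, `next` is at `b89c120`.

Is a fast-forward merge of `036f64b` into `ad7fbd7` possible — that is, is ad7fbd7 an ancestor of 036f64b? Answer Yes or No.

A fast-forward from ad7fbd7 to 036f64b is possible iff ad7fbd7 is an ancestor of 036f64b.
Ancestors of 036f64b: {036f64b, 0d1e6a3, 9df43b1, ad7fbd7, b89c120}.
ad7fbd7 is among them, so fast-forward is possible.

Yes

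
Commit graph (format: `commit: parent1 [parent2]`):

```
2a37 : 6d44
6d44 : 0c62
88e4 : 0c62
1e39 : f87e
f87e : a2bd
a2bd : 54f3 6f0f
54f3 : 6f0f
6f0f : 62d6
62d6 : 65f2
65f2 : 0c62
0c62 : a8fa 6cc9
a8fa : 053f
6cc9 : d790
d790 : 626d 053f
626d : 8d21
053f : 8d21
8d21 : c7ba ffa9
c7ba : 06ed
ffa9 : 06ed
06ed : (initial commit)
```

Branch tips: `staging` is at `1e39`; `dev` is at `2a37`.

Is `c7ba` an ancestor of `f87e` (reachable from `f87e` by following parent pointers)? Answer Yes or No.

Ancestors of f87e (commits reachable by following parents): {053f, 06ed, 0c62, 54f3, 626d, 62d6, 65f2, 6cc9, 6f0f, 8d21, a2bd, a8fa, c7ba, d790, f87e, ffa9}.
c7ba is in that set, so it is an ancestor of f87e.

Yes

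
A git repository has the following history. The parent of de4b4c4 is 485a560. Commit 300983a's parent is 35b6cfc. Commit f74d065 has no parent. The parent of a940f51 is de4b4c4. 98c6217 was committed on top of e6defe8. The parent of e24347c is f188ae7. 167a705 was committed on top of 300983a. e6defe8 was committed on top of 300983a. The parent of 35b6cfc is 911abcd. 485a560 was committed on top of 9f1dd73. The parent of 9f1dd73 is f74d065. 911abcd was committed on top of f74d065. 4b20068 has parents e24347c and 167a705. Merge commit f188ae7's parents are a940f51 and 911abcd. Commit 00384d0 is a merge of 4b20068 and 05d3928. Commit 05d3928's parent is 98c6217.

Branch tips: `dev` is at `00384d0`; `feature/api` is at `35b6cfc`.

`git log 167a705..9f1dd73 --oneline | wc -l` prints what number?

Reachable from 9f1dd73: {9f1dd73, f74d065}.
Reachable from 167a705: {167a705, 300983a, 35b6cfc, 911abcd, f74d065}.
In 9f1dd73's history but not 167a705's: {9f1dd73} — 1 commit.

1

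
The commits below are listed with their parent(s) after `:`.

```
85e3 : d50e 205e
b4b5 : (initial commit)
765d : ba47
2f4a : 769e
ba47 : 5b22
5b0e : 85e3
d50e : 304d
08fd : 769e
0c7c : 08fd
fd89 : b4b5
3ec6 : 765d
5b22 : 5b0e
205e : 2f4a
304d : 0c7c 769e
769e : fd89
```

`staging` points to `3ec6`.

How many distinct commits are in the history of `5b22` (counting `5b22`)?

Walking parent pointers from 5b22: reachable set = {08fd, 0c7c, 205e, 2f4a, 304d, 5b0e, 5b22, 769e, 85e3, b4b5, d50e, fd89}.
That is 12 commits.

12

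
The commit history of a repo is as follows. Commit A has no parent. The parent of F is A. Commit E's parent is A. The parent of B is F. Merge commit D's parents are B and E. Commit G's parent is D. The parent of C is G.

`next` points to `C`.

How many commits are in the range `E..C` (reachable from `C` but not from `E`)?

Reachable from C: {A, B, C, D, E, F, G}.
Reachable from E: {A, E}.
In C's history but not E's: {B, C, D, F, G} — 5 commits.

5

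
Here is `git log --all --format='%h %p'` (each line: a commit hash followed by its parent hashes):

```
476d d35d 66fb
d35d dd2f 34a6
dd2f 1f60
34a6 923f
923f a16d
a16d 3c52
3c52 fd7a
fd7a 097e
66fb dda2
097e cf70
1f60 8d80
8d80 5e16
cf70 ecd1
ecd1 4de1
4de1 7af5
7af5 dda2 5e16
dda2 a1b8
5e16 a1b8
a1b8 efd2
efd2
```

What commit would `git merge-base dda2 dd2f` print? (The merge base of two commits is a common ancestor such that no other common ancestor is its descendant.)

a1b8

Ancestors of dda2: {a1b8, dda2, efd2}.
Ancestors of dd2f: {1f60, 5e16, 8d80, a1b8, dd2f, efd2}.
Common ancestors: {a1b8, efd2}.
Among these, a1b8 is not an ancestor of any other common ancestor — it is the merge base.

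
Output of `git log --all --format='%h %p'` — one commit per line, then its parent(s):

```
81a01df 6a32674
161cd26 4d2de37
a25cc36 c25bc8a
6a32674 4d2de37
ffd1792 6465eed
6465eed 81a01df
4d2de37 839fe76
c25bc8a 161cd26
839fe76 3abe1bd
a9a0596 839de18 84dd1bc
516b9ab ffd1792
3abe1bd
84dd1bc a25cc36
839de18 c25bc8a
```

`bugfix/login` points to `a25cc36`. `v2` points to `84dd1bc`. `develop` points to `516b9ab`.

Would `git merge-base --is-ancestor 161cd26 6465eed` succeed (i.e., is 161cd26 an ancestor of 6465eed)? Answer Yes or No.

No

Ancestors of 6465eed: {3abe1bd, 4d2de37, 6465eed, 6a32674, 81a01df, 839fe76}.
161cd26 is not in that set, so it is not an ancestor of 6465eed.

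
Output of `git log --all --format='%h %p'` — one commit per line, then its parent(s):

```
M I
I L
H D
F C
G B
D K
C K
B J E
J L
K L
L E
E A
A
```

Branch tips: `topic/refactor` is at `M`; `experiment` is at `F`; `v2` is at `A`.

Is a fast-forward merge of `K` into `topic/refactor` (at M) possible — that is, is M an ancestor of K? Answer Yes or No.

No

A fast-forward from M to K is possible iff M is an ancestor of K.
Ancestors of K: {A, E, K, L}.
M is not among them, so fast-forward is not possible.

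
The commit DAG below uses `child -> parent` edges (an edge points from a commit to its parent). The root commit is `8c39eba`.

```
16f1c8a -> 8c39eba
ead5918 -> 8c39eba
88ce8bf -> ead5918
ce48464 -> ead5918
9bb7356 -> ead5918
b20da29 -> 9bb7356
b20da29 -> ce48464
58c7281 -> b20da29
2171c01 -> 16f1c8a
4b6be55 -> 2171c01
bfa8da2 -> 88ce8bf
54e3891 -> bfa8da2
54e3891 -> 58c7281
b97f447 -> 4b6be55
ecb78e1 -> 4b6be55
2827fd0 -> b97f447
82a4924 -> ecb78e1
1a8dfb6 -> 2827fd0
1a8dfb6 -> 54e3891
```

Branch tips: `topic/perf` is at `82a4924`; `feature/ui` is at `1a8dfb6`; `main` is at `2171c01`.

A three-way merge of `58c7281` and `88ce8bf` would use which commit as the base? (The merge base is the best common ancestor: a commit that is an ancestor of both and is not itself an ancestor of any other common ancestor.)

ead5918

Ancestors of 58c7281: {58c7281, 8c39eba, 9bb7356, b20da29, ce48464, ead5918}.
Ancestors of 88ce8bf: {88ce8bf, 8c39eba, ead5918}.
Common ancestors: {8c39eba, ead5918}.
Among these, ead5918 is not an ancestor of any other common ancestor — it is the merge base.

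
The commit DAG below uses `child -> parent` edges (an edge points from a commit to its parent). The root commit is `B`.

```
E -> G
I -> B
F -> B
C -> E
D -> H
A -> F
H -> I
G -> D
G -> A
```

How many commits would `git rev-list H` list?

3

Walking parent pointers from H: reachable set = {B, H, I}.
That is 3 commits.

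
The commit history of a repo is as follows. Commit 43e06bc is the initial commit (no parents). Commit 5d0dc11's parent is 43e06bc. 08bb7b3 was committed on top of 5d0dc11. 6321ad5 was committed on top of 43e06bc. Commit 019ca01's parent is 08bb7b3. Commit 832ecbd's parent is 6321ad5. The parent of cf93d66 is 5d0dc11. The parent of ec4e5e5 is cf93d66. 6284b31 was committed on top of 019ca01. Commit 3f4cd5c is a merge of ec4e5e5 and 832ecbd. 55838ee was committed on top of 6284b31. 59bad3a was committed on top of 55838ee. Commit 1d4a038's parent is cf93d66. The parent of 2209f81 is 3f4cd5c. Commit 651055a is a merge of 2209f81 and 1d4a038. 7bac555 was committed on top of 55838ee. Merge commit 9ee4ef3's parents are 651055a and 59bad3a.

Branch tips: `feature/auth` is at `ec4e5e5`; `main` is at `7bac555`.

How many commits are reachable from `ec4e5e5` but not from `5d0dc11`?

2

Reachable from ec4e5e5: {43e06bc, 5d0dc11, cf93d66, ec4e5e5}.
Reachable from 5d0dc11: {43e06bc, 5d0dc11}.
In ec4e5e5's history but not 5d0dc11's: {cf93d66, ec4e5e5} — 2 commits.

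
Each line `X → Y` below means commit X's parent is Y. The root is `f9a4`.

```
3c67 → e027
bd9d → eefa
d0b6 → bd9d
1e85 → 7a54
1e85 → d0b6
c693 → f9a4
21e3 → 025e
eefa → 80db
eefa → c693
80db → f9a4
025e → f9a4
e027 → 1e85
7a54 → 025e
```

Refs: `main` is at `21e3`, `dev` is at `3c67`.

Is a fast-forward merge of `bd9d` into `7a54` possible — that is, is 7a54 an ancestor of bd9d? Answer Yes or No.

No

A fast-forward from 7a54 to bd9d is possible iff 7a54 is an ancestor of bd9d.
Ancestors of bd9d: {80db, bd9d, c693, eefa, f9a4}.
7a54 is not among them, so fast-forward is not possible.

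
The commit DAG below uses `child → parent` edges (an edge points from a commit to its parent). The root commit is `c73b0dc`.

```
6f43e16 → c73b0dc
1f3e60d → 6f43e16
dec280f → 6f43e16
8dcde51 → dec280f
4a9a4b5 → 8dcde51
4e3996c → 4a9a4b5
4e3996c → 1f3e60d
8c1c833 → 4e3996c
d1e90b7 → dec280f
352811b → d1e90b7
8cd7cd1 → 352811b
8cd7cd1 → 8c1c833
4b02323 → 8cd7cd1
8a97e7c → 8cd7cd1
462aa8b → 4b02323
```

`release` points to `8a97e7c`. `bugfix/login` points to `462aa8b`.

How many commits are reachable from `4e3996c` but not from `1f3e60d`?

4

Reachable from 4e3996c: {1f3e60d, 4a9a4b5, 4e3996c, 6f43e16, 8dcde51, c73b0dc, dec280f}.
Reachable from 1f3e60d: {1f3e60d, 6f43e16, c73b0dc}.
In 4e3996c's history but not 1f3e60d's: {4a9a4b5, 4e3996c, 8dcde51, dec280f} — 4 commits.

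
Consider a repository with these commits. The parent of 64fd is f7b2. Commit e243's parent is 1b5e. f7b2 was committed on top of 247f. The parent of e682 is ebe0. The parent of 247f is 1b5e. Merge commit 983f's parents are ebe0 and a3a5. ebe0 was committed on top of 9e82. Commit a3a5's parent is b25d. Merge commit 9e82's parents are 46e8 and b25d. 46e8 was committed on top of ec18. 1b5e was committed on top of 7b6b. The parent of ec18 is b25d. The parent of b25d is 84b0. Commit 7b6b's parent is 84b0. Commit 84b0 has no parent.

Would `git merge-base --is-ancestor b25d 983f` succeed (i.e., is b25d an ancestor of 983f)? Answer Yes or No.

Yes

Ancestors of 983f (commits reachable by following parents): {46e8, 84b0, 983f, 9e82, a3a5, b25d, ebe0, ec18}.
b25d is in that set, so it is an ancestor of 983f.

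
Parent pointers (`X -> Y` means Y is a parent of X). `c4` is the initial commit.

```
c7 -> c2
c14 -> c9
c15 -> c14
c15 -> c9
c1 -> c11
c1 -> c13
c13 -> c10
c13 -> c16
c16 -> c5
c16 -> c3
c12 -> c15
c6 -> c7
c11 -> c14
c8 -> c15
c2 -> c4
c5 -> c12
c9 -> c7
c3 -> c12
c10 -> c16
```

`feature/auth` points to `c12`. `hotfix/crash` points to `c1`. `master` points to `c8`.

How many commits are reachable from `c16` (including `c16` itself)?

10

Walking parent pointers from c16: reachable set = {c12, c14, c15, c16, c2, c3, c4, c5, c7, c9}.
That is 10 commits.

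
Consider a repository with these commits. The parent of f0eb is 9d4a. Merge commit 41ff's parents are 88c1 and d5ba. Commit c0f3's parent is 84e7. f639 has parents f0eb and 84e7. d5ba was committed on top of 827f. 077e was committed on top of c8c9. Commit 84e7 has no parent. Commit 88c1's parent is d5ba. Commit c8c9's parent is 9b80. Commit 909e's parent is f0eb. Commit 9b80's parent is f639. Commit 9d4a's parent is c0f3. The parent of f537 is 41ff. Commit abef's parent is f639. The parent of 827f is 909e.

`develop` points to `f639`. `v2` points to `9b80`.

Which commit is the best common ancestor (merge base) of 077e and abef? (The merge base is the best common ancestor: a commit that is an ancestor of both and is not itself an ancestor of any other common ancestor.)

f639

Ancestors of 077e: {077e, 84e7, 9b80, 9d4a, c0f3, c8c9, f0eb, f639}.
Ancestors of abef: {84e7, 9d4a, abef, c0f3, f0eb, f639}.
Common ancestors: {84e7, 9d4a, c0f3, f0eb, f639}.
Among these, f639 is not an ancestor of any other common ancestor — it is the merge base.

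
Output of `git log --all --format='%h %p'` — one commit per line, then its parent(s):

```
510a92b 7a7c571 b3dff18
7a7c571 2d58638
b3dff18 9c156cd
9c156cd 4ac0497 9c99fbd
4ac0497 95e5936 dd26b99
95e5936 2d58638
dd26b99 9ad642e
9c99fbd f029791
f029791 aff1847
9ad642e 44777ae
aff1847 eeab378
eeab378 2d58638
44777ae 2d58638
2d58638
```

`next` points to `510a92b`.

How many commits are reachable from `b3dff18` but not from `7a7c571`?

11

Reachable from b3dff18: {2d58638, 44777ae, 4ac0497, 95e5936, 9ad642e, 9c156cd, 9c99fbd, aff1847, b3dff18, dd26b99, eeab378, f029791}.
Reachable from 7a7c571: {2d58638, 7a7c571}.
In b3dff18's history but not 7a7c571's: {44777ae, 4ac0497, 95e5936, 9ad642e, 9c156cd, 9c99fbd, aff1847, b3dff18, dd26b99, eeab378, f029791} — 11 commits.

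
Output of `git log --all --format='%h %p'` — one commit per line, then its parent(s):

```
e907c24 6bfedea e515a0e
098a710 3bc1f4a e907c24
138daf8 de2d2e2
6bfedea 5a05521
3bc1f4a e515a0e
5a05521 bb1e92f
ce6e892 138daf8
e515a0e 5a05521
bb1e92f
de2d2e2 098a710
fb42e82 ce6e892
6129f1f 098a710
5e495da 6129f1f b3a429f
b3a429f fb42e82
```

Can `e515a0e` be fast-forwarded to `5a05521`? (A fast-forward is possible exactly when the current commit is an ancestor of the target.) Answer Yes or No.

A fast-forward from e515a0e to 5a05521 is possible iff e515a0e is an ancestor of 5a05521.
Ancestors of 5a05521: {5a05521, bb1e92f}.
e515a0e is not among them, so fast-forward is not possible.

No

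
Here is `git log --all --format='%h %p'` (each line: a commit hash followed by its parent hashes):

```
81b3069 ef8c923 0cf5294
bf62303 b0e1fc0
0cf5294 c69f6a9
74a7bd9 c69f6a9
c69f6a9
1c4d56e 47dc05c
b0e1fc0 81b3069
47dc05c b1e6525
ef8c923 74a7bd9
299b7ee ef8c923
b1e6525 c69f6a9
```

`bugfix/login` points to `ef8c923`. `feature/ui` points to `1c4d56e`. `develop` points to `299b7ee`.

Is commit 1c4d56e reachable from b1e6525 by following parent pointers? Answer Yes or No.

Ancestors of b1e6525: {b1e6525, c69f6a9}.
1c4d56e is not in that set, so it is not an ancestor of b1e6525.

No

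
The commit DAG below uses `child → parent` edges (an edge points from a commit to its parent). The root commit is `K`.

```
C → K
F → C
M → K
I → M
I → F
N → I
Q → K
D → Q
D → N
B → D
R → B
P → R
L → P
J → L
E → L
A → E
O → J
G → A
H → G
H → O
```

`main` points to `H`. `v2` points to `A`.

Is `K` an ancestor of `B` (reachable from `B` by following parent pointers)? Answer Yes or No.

Yes

Ancestors of B (commits reachable by following parents): {B, C, D, F, I, K, M, N, Q}.
K is in that set, so it is an ancestor of B.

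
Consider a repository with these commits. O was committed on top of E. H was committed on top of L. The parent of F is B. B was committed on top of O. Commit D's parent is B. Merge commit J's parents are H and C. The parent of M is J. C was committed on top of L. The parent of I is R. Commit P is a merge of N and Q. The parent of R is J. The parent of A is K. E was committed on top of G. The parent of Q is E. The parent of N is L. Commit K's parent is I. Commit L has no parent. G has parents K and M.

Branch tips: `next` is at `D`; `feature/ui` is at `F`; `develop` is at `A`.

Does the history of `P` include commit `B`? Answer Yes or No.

Ancestors of P: {C, E, G, H, I, J, K, L, M, N, P, Q, R}.
B is not in that set, so it is not an ancestor of P.

No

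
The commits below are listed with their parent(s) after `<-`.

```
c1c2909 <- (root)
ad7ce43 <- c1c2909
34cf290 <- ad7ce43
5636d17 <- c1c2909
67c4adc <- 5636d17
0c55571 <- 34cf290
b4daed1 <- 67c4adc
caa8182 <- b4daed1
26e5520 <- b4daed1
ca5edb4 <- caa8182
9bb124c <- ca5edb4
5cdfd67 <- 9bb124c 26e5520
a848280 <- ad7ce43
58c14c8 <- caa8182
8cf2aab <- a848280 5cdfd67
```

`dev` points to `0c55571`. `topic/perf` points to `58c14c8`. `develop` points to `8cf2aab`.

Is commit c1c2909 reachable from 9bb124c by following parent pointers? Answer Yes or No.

Yes

Ancestors of 9bb124c (commits reachable by following parents): {5636d17, 67c4adc, 9bb124c, b4daed1, c1c2909, ca5edb4, caa8182}.
c1c2909 is in that set, so it is an ancestor of 9bb124c.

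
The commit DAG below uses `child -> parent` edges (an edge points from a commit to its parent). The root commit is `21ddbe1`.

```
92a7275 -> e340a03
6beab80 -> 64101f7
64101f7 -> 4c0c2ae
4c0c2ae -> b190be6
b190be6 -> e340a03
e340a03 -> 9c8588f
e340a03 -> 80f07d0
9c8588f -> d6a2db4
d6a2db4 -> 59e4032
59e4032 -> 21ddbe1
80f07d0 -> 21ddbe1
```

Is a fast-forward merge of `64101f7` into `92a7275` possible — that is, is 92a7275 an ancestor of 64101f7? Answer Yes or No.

A fast-forward from 92a7275 to 64101f7 is possible iff 92a7275 is an ancestor of 64101f7.
Ancestors of 64101f7: {21ddbe1, 4c0c2ae, 59e4032, 64101f7, 80f07d0, 9c8588f, b190be6, d6a2db4, e340a03}.
92a7275 is not among them, so fast-forward is not possible.

No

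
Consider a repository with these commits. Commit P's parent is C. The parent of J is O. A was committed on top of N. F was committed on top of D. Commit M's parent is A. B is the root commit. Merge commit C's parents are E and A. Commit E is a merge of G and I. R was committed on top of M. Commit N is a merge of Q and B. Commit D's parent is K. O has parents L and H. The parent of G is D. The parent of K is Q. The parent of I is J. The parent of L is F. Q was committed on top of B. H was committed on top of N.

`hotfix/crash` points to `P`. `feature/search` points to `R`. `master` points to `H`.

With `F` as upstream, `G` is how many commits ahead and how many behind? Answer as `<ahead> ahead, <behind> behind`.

Reachable from G: {B, D, G, K, Q}.
Reachable from F: {B, D, F, K, Q}.
Only in G's history (ahead): {G} — 1.
Only in F's history (behind): {F} — 1.

1 ahead, 1 behind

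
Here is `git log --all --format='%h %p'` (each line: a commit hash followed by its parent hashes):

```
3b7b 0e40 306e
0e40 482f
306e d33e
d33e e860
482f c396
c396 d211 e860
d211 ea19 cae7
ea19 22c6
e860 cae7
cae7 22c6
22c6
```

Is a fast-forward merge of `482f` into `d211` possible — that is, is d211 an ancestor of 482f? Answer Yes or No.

A fast-forward from d211 to 482f is possible iff d211 is an ancestor of 482f.
Ancestors of 482f: {22c6, 482f, c396, cae7, d211, e860, ea19}.
d211 is among them, so fast-forward is possible.

Yes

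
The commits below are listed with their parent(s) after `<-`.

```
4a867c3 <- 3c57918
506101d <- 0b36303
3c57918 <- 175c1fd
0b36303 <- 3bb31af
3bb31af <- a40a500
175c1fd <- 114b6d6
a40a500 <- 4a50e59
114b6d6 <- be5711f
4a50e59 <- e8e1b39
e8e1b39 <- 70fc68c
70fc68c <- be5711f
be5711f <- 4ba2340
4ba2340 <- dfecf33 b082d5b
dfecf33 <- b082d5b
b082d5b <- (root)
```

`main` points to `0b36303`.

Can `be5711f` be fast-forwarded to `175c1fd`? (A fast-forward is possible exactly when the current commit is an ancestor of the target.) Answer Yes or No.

A fast-forward from be5711f to 175c1fd is possible iff be5711f is an ancestor of 175c1fd.
Ancestors of 175c1fd: {114b6d6, 175c1fd, 4ba2340, b082d5b, be5711f, dfecf33}.
be5711f is among them, so fast-forward is possible.

Yes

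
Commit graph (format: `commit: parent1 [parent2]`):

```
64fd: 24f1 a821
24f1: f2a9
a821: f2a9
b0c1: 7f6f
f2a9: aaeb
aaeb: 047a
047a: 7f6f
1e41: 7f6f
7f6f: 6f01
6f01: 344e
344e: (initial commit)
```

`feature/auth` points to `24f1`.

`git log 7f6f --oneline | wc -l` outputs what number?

3

Walking parent pointers from 7f6f: reachable set = {344e, 6f01, 7f6f}.
That is 3 commits.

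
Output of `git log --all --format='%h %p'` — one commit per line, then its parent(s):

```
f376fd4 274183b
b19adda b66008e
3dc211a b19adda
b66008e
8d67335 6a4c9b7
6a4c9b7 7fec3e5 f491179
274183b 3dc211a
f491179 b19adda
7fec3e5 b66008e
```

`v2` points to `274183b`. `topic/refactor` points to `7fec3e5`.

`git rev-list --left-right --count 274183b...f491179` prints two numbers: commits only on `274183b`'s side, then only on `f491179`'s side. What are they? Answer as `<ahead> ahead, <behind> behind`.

2 ahead, 1 behind

Reachable from 274183b: {274183b, 3dc211a, b19adda, b66008e}.
Reachable from f491179: {b19adda, b66008e, f491179}.
Only in 274183b's history (ahead): {274183b, 3dc211a} — 2.
Only in f491179's history (behind): {f491179} — 1.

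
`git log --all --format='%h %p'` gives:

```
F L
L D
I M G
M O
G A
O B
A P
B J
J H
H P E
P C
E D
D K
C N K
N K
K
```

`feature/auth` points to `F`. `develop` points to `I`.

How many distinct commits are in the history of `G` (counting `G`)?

6

Walking parent pointers from G: reachable set = {A, C, G, K, N, P}.
That is 6 commits.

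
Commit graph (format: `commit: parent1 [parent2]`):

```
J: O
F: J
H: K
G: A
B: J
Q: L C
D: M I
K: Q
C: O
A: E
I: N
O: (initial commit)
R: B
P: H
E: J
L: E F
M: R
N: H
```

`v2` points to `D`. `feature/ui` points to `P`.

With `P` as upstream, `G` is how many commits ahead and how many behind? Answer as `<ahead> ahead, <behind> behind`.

2 ahead, 7 behind

Reachable from G: {A, E, G, J, O}.
Reachable from P: {C, E, F, H, J, K, L, O, P, Q}.
Only in G's history (ahead): {A, G} — 2.
Only in P's history (behind): {C, F, H, K, L, P, Q} — 7.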